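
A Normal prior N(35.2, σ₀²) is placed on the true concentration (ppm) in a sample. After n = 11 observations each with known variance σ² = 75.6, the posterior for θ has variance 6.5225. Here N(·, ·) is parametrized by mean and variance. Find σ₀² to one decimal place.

σ₀² = 128.0

For the Normal–Normal model with known σ², precisions add: τ_n = τ₀ + n/σ².
So 1/σ₀² = 1/6.5225 − 11/75.6 = 0.153315 − 0.145503 = 0.007812.
Hence σ₀² = 1/0.007812 ≈ 128.0.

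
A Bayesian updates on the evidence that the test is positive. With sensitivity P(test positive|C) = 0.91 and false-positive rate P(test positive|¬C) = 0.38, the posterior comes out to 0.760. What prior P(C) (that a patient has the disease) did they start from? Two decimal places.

In odds form, posterior odds = prior odds × likelihood ratio, so prior odds = posterior odds ÷ LR.
Posterior odds = 0.760/(1−0.760) = 3.1667. LR = 0.91/0.38 = 2.3947.
Prior odds = 3.1667/2.3947 = 1.3224, so P(C) = 1.3224/(1+1.3224) ≈ 0.57.

P(C) = 0.57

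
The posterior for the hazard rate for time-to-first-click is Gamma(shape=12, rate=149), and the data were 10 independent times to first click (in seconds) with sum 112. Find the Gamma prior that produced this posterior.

Gamma(shape=2, rate=37)

Gamma–exponential conjugacy: posterior shape = α + n, posterior rate = β + Σtᵢ.
So α = 12 − 10 = 2 and β = 149 − 112 = 37.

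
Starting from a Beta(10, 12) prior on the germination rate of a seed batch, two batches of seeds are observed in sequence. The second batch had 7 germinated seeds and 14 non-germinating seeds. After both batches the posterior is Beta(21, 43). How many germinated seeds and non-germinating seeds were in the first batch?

Because Beta–binomial updating is additive in the counts, the combined data contributed (α_post−α_prior, β_post−β_prior) successes and failures.
Total across both batches: 21−10=11 germinated seeds, 43−12=31 non-germinating seeds.
Subtract the second batch: 11−7=4 germinated seeds and 31−14=17 non-germinating seeds.

4 germinated seeds and 17 non-germinating seeds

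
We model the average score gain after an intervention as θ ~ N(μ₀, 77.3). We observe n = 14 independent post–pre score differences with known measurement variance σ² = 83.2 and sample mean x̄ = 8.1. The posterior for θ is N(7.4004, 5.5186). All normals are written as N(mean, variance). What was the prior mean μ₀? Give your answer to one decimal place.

μ₀ = -1.7

With known observation variance, the Normal–Normal posterior has precision τ_n = τ₀ + n/σ² and mean μ_n = (τ₀μ₀ + (n/σ²)x̄)/τ_n.
Here τ₀ = 1/77.3 = 0.012937 and τ_data = 14/83.2 = 0.168269, so τ_n = 0.181206.
Rearranging for μ₀: μ₀ = (μ_n·τ_n − τ_data·x̄)/τ₀ = (7.4004·0.181206 − 0.168269·8.1) / 0.012937 = -0.021982/0.012937 ≈ -1.7.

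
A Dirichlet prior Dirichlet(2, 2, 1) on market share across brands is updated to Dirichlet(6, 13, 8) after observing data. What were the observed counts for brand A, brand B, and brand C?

For a Dirichlet(α) prior with multinomial counts c, the posterior is Dirichlet(α + c) componentwise.
Counts are posterior − prior componentwise: 6−2=4, 13−2=11, 8−1=7.

counts (4, 11, 7)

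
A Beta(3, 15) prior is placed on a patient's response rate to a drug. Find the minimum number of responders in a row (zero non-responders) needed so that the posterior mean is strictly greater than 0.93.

After k responders and 0 non-responders the posterior is Beta(3+k, 15), with mean (3+k)/(3+15+k).
Set (3+k)/(18+k) > 0.93 and solve: k > (0.93·18 − 3)/(1 − 0.93) = 196.286.
The smallest integer exceeding 196.286 is 197, and checking k=197: (200)/(215) = 0.9302 > 0.93.

k = 197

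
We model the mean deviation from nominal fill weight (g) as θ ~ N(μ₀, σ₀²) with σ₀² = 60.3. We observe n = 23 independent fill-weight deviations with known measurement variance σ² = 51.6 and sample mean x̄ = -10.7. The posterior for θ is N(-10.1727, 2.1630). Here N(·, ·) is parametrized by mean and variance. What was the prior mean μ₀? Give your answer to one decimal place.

With known observation variance, the Normal–Normal posterior has precision τ_n = τ₀ + n/σ² and mean μ_n = (τ₀μ₀ + (n/σ²)x̄)/τ_n.
Here τ₀ = 1/60.3 = 0.016584 and τ_data = 23/51.6 = 0.445736, so τ_n = 0.462320.
Rearranging for μ₀: μ₀ = (μ_n·τ_n − τ_data·x̄)/τ₀ = (-10.1727·0.462320 − 0.445736·-10.7) / 0.016584 = 0.066333/0.016584 ≈ 4.0.

μ₀ = 4.0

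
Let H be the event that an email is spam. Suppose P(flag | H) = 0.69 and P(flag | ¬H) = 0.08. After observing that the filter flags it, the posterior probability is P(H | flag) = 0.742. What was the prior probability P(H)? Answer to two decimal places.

In odds form, posterior odds = prior odds × likelihood ratio, so prior odds = posterior odds ÷ LR.
Posterior odds = 0.742/(1−0.742) = 2.8760. LR = 0.69/0.08 = 8.6250.
Prior odds = 2.8760/8.6250 = 0.3334, so P(H) = 0.3334/(1+0.3334) ≈ 0.25.

P(H) = 0.25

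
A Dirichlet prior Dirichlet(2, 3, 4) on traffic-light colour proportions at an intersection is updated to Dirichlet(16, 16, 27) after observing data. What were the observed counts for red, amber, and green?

For a Dirichlet(α) prior with multinomial counts c, the posterior is Dirichlet(α + c) componentwise.
Counts are posterior − prior componentwise: 16−2=14, 16−3=13, 27−4=23.

counts (14, 13, 23)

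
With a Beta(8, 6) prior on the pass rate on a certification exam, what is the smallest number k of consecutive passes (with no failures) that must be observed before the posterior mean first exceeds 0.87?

k = 33

After k passes and 0 failures the posterior is Beta(8+k, 6), with mean (8+k)/(8+6+k).
Set (8+k)/(14+k) > 0.87 and solve: k > (0.87·14 − 8)/(1 − 0.87) = 32.154.
The smallest integer exceeding 32.154 is 33.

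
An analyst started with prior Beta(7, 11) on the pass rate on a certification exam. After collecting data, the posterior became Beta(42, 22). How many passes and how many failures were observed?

35 passes and 11 failures

Under Beta–binomial conjugacy the posterior parameters are (a+s, b+f).
Match parameters: s=42−7=35, f=22−11=11.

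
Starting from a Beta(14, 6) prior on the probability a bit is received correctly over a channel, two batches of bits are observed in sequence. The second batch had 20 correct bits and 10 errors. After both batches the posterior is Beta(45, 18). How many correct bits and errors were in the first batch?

Because Beta–binomial updating is additive in the counts, the combined data contributed (α_post−α_prior, β_post−β_prior) successes and failures.
Total across both batches: 45−14=31 correct bits, 18−6=12 errors.
Subtract the second batch: 31−20=11 correct bits and 12−10=2 errors.

11 correct bits and 2 errors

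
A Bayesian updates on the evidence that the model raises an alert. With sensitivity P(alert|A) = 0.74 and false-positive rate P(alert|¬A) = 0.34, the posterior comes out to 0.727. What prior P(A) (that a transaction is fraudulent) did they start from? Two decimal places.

P(A) = 0.55

In odds form, posterior odds = prior odds × likelihood ratio, so prior odds = posterior odds ÷ LR.
Posterior odds = 0.727/(1−0.727) = 2.6630. LR = 0.74/0.34 = 2.1765.
Prior odds = 2.6630/2.1765 = 1.2235, so P(A) = 1.2235/(1+1.2235) ≈ 0.55.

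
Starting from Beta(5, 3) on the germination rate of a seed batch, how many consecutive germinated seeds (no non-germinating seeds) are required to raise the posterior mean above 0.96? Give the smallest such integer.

k = 68

After k germinated seeds and 0 non-germinating seeds the posterior is Beta(5+k, 3), with mean (5+k)/(5+3+k).
Set (5+k)/(8+k) > 0.96 and solve: k > (0.96·8 − 5)/(1 − 0.96) = 67.000.
The smallest integer exceeding 67.000 is 68, and checking k=68: (73)/(76) = 0.9605 > 0.96.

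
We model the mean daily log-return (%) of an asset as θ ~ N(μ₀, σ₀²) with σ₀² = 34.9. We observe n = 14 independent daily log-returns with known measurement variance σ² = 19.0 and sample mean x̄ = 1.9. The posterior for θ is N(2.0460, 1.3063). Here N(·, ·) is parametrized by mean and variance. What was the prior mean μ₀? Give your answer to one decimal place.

μ₀ = 5.8

With known observation variance, the Normal–Normal posterior has precision τ_n = τ₀ + n/σ² and mean μ_n = (τ₀μ₀ + (n/σ²)x̄)/τ_n.
Here τ₀ = 1/34.9 = 0.028653 and τ_data = 14/19.0 = 0.736842, so τ_n = 0.765495.
Rearranging for μ₀: μ₀ = (μ_n·τ_n − τ_data·x̄)/τ₀ = (2.0460·0.765495 − 0.736842·1.9) / 0.028653 = 0.166203/0.028653 ≈ 5.8.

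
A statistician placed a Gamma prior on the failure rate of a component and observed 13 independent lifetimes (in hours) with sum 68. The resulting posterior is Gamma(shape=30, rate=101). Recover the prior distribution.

Gamma(shape=17, rate=33)

Gamma–exponential conjugacy: posterior shape = α + n, posterior rate = β + Σtᵢ.
So α = 30 − 13 = 17 and β = 101 − 68 = 33.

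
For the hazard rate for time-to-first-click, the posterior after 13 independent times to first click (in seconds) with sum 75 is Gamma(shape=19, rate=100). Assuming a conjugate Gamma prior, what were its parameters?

Gamma–exponential conjugacy: posterior shape = α + n, posterior rate = β + Σtᵢ.
So α = 19 − 13 = 6 and β = 100 − 75 = 25.

Gamma(shape=6, rate=25)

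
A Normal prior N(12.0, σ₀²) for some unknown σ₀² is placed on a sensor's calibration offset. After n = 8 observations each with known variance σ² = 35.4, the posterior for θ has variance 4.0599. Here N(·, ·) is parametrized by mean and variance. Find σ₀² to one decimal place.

σ₀² = 49.2

For the Normal–Normal model with known σ², precisions add: τ_n = τ₀ + n/σ².
So 1/σ₀² = 1/4.0599 − 8/35.4 = 0.246311 − 0.225989 = 0.020322.
Hence σ₀² = 1/0.020322 ≈ 49.2.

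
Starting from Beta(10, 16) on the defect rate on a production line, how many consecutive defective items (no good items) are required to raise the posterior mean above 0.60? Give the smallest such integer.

After k defective items and 0 good items the posterior is Beta(10+k, 16), with mean (10+k)/(10+16+k).
Set (10+k)/(26+k) > 0.60 and solve: k > (0.60·26 − 10)/(1 − 0.60) = 14.000.
The smallest integer exceeding 14.000 is 15, and checking k=15: (25)/(41) = 0.6098 > 0.60.

k = 15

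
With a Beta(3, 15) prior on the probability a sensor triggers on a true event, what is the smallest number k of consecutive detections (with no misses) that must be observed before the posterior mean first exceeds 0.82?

k = 66

After k detections and 0 misses the posterior is Beta(3+k, 15), with mean (3+k)/(3+15+k).
Set (3+k)/(18+k) > 0.82 and solve: k > (0.82·18 − 3)/(1 − 0.82) = 65.333.
The smallest integer exceeding 65.333 is 66.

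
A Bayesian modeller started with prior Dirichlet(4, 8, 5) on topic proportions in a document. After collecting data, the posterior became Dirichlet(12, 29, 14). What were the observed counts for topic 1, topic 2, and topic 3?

counts (8, 21, 9)

For a Dirichlet(α) prior with multinomial counts c, the posterior is Dirichlet(α + c) componentwise.
Counts are posterior − prior componentwise: 12−4=8, 29−8=21, 14−5=9.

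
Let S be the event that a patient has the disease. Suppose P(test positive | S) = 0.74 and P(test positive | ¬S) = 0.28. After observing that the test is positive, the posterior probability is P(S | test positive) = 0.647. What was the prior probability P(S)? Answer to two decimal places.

In odds form, posterior odds = prior odds × likelihood ratio, so prior odds = posterior odds ÷ LR.
Posterior odds = 0.647/(1−0.647) = 1.8329. LR = 0.74/0.28 = 2.6429.
Prior odds = 1.8329/2.6429 = 0.6935, so P(S) = 0.6935/(1+0.6935) ≈ 0.41.

P(S) = 0.41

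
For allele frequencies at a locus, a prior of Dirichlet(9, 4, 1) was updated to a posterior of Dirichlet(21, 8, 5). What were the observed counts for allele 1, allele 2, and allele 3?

For a Dirichlet(α) prior with multinomial counts c, the posterior is Dirichlet(α + c) componentwise.
Counts are posterior − prior componentwise: 21−9=12, 8−4=4, 5−1=4.

counts (12, 4, 4)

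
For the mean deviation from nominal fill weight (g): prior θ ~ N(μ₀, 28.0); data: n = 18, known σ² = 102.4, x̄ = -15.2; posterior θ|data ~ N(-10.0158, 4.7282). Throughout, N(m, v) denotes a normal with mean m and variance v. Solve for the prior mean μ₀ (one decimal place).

The posterior mean is a precision-weighted average: μ_n = (τ₀μ₀ + τ_data·x̄)/(τ₀+τ_data), with τ₀=1/σ₀² and τ_data=n/σ².
Here τ₀ = 1/28.0 = 0.035714 and τ_data = 18/102.4 = 0.175781, so τ_n = 0.211495.
Rearranging for μ₀: μ₀ = (μ_n·τ_n − τ_data·x̄)/τ₀ = (-10.0158·0.211495 − 0.175781·-15.2) / 0.035714 = 0.553580/0.035714 ≈ 15.5.

μ₀ = 15.5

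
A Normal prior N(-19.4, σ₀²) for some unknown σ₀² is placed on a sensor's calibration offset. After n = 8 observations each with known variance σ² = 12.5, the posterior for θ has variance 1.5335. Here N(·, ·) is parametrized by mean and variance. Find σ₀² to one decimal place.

For the Normal–Normal model with known σ², precisions add: τ_n = τ₀ + n/σ².
So 1/σ₀² = 1/1.5335 − 8/12.5 = 0.652103 − 0.640000 = 0.012103.
Hence σ₀² = 1/0.012103 ≈ 82.6.

σ₀² = 82.6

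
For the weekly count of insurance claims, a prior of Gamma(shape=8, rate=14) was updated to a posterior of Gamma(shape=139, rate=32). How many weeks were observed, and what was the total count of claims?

n = 18 weeks with total 131 claims

Gamma–Poisson conjugacy: posterior shape = α + Σxᵢ, posterior rate = β + n.
Matching: Σxᵢ = 139 − 8 = 131 and n = 32 − 14 = 18.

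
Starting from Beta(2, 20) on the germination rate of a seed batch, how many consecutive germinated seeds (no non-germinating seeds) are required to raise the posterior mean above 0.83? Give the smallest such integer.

k = 96

After k germinated seeds and 0 non-germinating seeds the posterior is Beta(2+k, 20), with mean (2+k)/(2+20+k).
Set (2+k)/(22+k) > 0.83 and solve: k > (0.83·22 − 2)/(1 − 0.83) = 95.647.
The smallest integer exceeding 95.647 is 96.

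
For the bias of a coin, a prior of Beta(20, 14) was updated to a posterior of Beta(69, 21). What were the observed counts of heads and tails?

49 heads and 7 tails

Under Beta–binomial conjugacy the posterior parameters are (a+s, b+f).
Match parameters: s=69−20=49, f=21−14=7.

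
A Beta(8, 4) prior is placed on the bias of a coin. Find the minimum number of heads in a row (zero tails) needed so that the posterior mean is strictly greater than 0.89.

k = 25

After k heads and 0 tails the posterior is Beta(8+k, 4), with mean (8+k)/(8+4+k).
Set (8+k)/(12+k) > 0.89 and solve: k > (0.89·12 − 8)/(1 − 0.89) = 24.364.
The smallest integer exceeding 24.364 is 25, and checking k=25: (33)/(37) = 0.8919 > 0.89.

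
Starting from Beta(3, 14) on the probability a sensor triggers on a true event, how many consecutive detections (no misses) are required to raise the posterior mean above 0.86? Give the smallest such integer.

After k detections and 0 misses the posterior is Beta(3+k, 14), with mean (3+k)/(3+14+k).
Set (3+k)/(17+k) > 0.86 and solve: k > (0.86·17 − 3)/(1 − 0.86) = 83.000.
The smallest integer exceeding 83.000 is 84, and checking k=84: (87)/(101) = 0.8614 > 0.86.

k = 84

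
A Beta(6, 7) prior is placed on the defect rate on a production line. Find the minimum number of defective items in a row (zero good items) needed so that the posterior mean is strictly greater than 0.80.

k = 23

After k defective items and 0 good items the posterior is Beta(6+k, 7), with mean (6+k)/(6+7+k).
Set (6+k)/(13+k) > 0.80 and solve: k > (0.80·13 − 6)/(1 − 0.80) = 22.000.
The smallest integer exceeding 22.000 is 23, and checking k=23: (29)/(36) = 0.8056 > 0.80.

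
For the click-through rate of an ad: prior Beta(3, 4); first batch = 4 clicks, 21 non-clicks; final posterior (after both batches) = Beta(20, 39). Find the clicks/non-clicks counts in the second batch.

Because Beta–binomial updating is additive in the counts, the combined data contributed (α_post−α_prior, β_post−β_prior) successes and failures.
Total across both batches: 20−3=17 clicks, 39−4=35 non-clicks.
Subtract the first batch: 17−4=13 clicks and 35−21=14 non-clicks.

13 clicks and 14 non-clicks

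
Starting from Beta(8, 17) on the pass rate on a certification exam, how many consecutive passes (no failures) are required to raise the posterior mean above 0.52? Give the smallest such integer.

k = 11

After k passes and 0 failures the posterior is Beta(8+k, 17), with mean (8+k)/(8+17+k).
Set (8+k)/(25+k) > 0.52 and solve: k > (0.52·25 − 8)/(1 − 0.52) = 10.417.
The smallest integer exceeding 10.417 is 11.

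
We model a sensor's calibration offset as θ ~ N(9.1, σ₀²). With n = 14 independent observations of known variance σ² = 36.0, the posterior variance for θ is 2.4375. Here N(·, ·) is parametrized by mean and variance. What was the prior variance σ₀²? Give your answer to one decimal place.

Posterior precision equals prior precision plus data precision: 1/σ_n² = 1/σ₀² + n/σ².
So 1/σ₀² = 1/2.4375 − 14/36.0 = 0.410256 − 0.388889 = 0.021367.
Hence σ₀² = 1/0.021367 ≈ 46.8.

σ₀² = 46.8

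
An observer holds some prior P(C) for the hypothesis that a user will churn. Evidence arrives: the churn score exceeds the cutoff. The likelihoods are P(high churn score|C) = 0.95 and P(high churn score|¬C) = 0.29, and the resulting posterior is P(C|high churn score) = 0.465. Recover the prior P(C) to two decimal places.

In odds form, posterior odds = prior odds × likelihood ratio, so prior odds = posterior odds ÷ LR.
Posterior odds = 0.465/(1−0.465) = 0.8692. LR = 0.95/0.29 = 3.2759.
Prior odds = 0.8692/3.2759 = 0.2653, so P(C) = 0.2653/(1+0.2653) ≈ 0.21.

P(C) = 0.21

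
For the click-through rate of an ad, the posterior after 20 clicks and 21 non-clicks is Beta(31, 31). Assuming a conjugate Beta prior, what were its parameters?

Beta(11, 10)

Under Beta–binomial conjugacy the posterior parameters are (a+s, b+f).
So a = 31 − 20 = 11 and b = 31 − 21 = 10.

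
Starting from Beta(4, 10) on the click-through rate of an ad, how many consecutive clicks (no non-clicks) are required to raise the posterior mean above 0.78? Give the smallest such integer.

k = 32

After k clicks and 0 non-clicks the posterior is Beta(4+k, 10), with mean (4+k)/(4+10+k).
Set (4+k)/(14+k) > 0.78 and solve: k > (0.78·14 − 4)/(1 − 0.78) = 31.455.
The smallest integer exceeding 31.455 is 32, and checking k=32: (36)/(46) = 0.7826 > 0.78.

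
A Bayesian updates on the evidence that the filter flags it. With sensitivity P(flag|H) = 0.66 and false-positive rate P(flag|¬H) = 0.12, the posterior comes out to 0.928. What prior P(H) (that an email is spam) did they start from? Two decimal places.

P(H) = 0.70

In odds form, posterior odds = prior odds × likelihood ratio, so prior odds = posterior odds ÷ LR.
Posterior odds = 0.928/(1−0.928) = 12.8889. LR = 0.66/0.12 = 5.5000.
Prior odds = 12.8889/5.5000 = 2.3434, so P(H) = 2.3434/(1+2.3434) ≈ 0.70.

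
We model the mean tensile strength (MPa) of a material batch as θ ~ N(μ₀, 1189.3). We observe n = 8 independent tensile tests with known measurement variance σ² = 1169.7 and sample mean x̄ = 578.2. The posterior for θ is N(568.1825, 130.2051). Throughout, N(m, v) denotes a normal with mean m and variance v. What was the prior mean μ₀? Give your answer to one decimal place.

With known observation variance, the Normal–Normal posterior has precision τ_n = τ₀ + n/σ² and mean μ_n = (τ₀μ₀ + (n/σ²)x̄)/τ_n.
Here τ₀ = 1/1189.3 = 0.000841 and τ_data = 8/1169.7 = 0.006839, so τ_n = 0.007680.
Rearranging for μ₀: μ₀ = (μ_n·τ_n − τ_data·x̄)/τ₀ = (568.1825·0.007680 − 0.006839·578.2) / 0.000841 = 0.409332/0.000841 ≈ 486.7.

μ₀ = 486.7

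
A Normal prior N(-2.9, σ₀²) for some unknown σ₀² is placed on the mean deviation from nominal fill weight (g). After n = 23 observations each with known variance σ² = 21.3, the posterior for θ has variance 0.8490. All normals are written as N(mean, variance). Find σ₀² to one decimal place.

σ₀² = 10.2

For the Normal–Normal model with known σ², precisions add: τ_n = τ₀ + n/σ².
So 1/σ₀² = 1/0.8490 − 23/21.3 = 1.177856 − 1.079812 = 0.098044.
Hence σ₀² = 1/0.098044 ≈ 10.2.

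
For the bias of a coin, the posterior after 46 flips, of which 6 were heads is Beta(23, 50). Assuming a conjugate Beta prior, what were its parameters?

Beta is conjugate to the binomial likelihood: posterior = Beta(a+s, b+f).
So a = 23 − 6 = 17 and b = 50 − 40 = 10.

Beta(17, 10)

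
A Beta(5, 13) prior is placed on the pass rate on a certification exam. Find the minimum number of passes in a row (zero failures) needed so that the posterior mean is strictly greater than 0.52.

k = 10

After k passes and 0 failures the posterior is Beta(5+k, 13), with mean (5+k)/(5+13+k).
Set (5+k)/(18+k) > 0.52 and solve: k > (0.52·18 − 5)/(1 − 0.52) = 9.083.
The smallest integer exceeding 9.083 is 10, and checking k=10: (15)/(28) = 0.5357 > 0.52.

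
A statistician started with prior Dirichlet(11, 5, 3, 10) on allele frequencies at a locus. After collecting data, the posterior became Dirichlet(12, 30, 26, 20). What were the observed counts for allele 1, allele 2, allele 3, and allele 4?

counts (1, 25, 23, 10)

For a Dirichlet(α) prior with multinomial counts c, the posterior is Dirichlet(α + c) componentwise.
Counts are posterior − prior componentwise: 12−11=1, 30−5=25, 26−3=23, 20−10=10.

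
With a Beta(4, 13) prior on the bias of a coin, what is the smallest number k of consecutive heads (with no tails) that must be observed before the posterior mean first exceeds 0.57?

k = 14

After k heads and 0 tails the posterior is Beta(4+k, 13), with mean (4+k)/(4+13+k).
Set (4+k)/(17+k) > 0.57 and solve: k > (0.57·17 − 4)/(1 − 0.57) = 13.233.
The smallest integer exceeding 13.233 is 14, and checking k=14: (18)/(31) = 0.5806 > 0.57.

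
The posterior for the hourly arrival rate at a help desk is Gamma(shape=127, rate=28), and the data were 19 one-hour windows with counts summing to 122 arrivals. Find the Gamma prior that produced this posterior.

Gamma–Poisson conjugacy: posterior shape = α + Σxᵢ, posterior rate = β + n.
So α = 127 − 122 = 5 and β = 28 − 19 = 9.

Gamma(shape=5, rate=9)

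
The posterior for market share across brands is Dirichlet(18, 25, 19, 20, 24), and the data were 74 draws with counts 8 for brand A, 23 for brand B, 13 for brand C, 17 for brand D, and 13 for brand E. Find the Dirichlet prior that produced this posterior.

Dirichlet(10, 2, 6, 3, 11)

For a Dirichlet(α) prior with multinomial counts c, the posterior is Dirichlet(α + c) componentwise.
Subtract each count from the matching posterior parameter: 18−8=10, 25−23=2, 19−13=6, 20−17=3, 24−13=11.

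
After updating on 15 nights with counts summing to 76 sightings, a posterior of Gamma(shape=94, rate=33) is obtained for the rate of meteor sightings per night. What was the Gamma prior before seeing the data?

Gamma–Poisson conjugacy: posterior shape = α + Σxᵢ, posterior rate = β + n.
So α = 94 − 76 = 18 and β = 33 − 15 = 18.

Gamma(shape=18, rate=18)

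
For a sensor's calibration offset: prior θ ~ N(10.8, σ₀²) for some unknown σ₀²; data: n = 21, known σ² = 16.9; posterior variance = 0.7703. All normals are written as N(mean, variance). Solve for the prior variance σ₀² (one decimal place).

σ₀² = 18.0

Posterior precision equals prior precision plus data precision: 1/σ_n² = 1/σ₀² + n/σ².
So 1/σ₀² = 1/0.7703 − 21/16.9 = 1.298196 − 1.242604 = 0.055592.
Hence σ₀² = 1/0.055592 ≈ 18.0.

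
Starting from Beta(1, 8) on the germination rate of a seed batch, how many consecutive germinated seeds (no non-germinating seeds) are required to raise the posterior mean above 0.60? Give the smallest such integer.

k = 12

After k germinated seeds and 0 non-germinating seeds the posterior is Beta(1+k, 8), with mean (1+k)/(1+8+k).
Set (1+k)/(9+k) > 0.60 and solve: k > (0.60·9 − 1)/(1 − 0.60) = 11.000.
The smallest integer exceeding 11.000 is 12.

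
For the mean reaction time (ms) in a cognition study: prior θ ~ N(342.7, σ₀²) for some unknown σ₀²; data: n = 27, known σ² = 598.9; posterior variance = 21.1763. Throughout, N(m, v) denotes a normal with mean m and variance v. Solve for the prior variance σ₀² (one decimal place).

σ₀² = 467.3

For the Normal–Normal model with known σ², precisions add: τ_n = τ₀ + n/σ².
So 1/σ₀² = 1/21.1763 − 27/598.9 = 0.047223 − 0.045083 = 0.002140.
Hence σ₀² = 1/0.002140 ≈ 467.3.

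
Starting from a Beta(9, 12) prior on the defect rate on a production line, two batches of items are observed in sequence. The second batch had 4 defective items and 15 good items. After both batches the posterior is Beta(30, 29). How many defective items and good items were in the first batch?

17 defective items and 2 good items

Because Beta–binomial updating is additive in the counts, the combined data contributed (α_post−α_prior, β_post−β_prior) successes and failures.
Total across both batches: 30−9=21 defective items, 29−12=17 good items.
Subtract the second batch: 21−4=17 defective items and 17−15=2 good items.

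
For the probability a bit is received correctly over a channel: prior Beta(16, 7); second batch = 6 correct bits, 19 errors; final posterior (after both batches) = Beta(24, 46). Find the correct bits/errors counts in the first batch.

Sequential conjugate updates are equivalent to a single update on the pooled data, so total successes = posterior α − prior α and total failures = posterior β − prior β.
Total across both batches: 24−16=8 correct bits, 46−7=39 errors.
Subtract the second batch: 8−6=2 correct bits and 39−19=20 errors.

2 correct bits and 20 errors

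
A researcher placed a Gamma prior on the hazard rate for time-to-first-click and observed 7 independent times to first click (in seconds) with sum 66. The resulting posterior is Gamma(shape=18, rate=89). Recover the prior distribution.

Gamma(shape=11, rate=23)

For an exponential likelihood with a Gamma(α, β) prior on the rate, n observations with total T give posterior Gamma(α+n, β+T).
So α = 18 − 7 = 11 and β = 89 − 66 = 23.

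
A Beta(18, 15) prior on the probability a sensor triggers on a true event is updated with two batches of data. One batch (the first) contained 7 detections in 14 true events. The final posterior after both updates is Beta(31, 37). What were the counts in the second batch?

6 detections and 15 misses

Because Beta–binomial updating is additive in the counts, the combined data contributed (α_post−α_prior, β_post−β_prior) successes and failures.
Total across both batches: 31−18=13 detections, 37−15=22 misses.
Subtract the first batch: 13−7=6 detections and 22−7=15 misses.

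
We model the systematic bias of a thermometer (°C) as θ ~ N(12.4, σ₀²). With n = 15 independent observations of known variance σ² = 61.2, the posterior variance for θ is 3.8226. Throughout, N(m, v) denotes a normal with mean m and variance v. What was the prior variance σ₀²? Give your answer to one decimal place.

For the Normal–Normal model with known σ², precisions add: τ_n = τ₀ + n/σ².
So 1/σ₀² = 1/3.8226 − 15/61.2 = 0.261602 − 0.245098 = 0.016504.
Hence σ₀² = 1/0.016504 ≈ 60.6.

σ₀² = 60.6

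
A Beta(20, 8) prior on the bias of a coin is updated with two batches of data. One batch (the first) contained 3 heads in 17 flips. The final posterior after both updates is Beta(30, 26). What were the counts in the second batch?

Because Beta–binomial updating is additive in the counts, the combined data contributed (α_post−α_prior, β_post−β_prior) successes and failures.
Total across both batches: 30−20=10 heads, 26−8=18 tails.
Subtract the first batch: 10−3=7 heads and 18−14=4 tails.

7 heads and 4 tails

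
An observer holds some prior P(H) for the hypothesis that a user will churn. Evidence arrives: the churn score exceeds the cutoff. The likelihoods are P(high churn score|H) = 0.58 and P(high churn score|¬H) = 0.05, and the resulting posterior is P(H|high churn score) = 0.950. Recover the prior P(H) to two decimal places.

P(H) = 0.62

Bayes' rule in odds form gives O(H|E) = O(H)·[P(E|H)/P(E|¬H)], hence O(H) = O(H|E)/LR.
Posterior odds = 0.950/(1−0.950) = 19.0000. LR = 0.58/0.05 = 11.6000.
Prior odds = 19.0000/11.6000 = 1.6379, so P(H) = 1.6379/(1+1.6379) ≈ 0.62.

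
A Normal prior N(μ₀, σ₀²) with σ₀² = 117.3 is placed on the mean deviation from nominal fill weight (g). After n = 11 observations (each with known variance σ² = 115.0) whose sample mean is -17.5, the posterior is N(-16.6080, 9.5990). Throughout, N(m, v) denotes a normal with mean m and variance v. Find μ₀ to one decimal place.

μ₀ = -6.6

With known observation variance, the Normal–Normal posterior has precision τ_n = τ₀ + n/σ² and mean μ_n = (τ₀μ₀ + (n/σ²)x̄)/τ_n.
Here τ₀ = 1/117.3 = 0.008525 and τ_data = 11/115.0 = 0.095652, so τ_n = 0.104177.
Rearranging for μ₀: μ₀ = (μ_n·τ_n − τ_data·x̄)/τ₀ = (-16.6080·0.104177 − 0.095652·-17.5) / 0.008525 = -0.056262/0.008525 ≈ -6.6.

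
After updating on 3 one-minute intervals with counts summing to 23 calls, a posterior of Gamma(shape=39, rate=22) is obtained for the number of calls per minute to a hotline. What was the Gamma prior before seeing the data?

A Gamma(α, β) prior (rate parametrization) on a Poisson rate with n observations summing to S gives posterior Gamma(α+S, β+n).
So α = 39 − 23 = 16 and β = 22 − 3 = 19.

Gamma(shape=16, rate=19)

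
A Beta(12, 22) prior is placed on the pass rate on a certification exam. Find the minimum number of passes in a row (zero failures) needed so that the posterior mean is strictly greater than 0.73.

After k passes and 0 failures the posterior is Beta(12+k, 22), with mean (12+k)/(12+22+k).
Set (12+k)/(34+k) > 0.73 and solve: k > (0.73·34 − 12)/(1 − 0.73) = 47.481.
The smallest integer exceeding 47.481 is 48, and checking k=48: (60)/(82) = 0.7317 > 0.73.

k = 48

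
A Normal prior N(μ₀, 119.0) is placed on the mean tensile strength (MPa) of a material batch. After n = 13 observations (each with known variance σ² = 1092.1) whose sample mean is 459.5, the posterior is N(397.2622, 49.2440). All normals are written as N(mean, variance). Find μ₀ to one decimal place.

μ₀ = 309.1

With known observation variance, the Normal–Normal posterior has precision τ_n = τ₀ + n/σ² and mean μ_n = (τ₀μ₀ + (n/σ²)x̄)/τ_n.
Here τ₀ = 1/119.0 = 0.008403 and τ_data = 13/1092.1 = 0.011904, so τ_n = 0.020307.
Rearranging for μ₀: μ₀ = (μ_n·τ_n − τ_data·x̄)/τ₀ = (397.2622·0.020307 − 0.011904·459.5) / 0.008403 = 2.597315/0.008403 ≈ 309.1.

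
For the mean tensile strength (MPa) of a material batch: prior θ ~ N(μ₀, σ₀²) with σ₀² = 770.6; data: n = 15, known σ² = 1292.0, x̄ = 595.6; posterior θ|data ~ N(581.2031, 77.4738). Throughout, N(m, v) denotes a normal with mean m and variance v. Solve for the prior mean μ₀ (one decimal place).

With known observation variance, the Normal–Normal posterior has precision τ_n = τ₀ + n/σ² and mean μ_n = (τ₀μ₀ + (n/σ²)x̄)/τ_n.
Here τ₀ = 1/770.6 = 0.001298 and τ_data = 15/1292.0 = 0.011610, so τ_n = 0.012908.
Rearranging for μ₀: μ₀ = (μ_n·τ_n − τ_data·x̄)/τ₀ = (581.2031·0.012908 − 0.011610·595.6) / 0.001298 = 0.587254/0.001298 ≈ 452.4.

μ₀ = 452.4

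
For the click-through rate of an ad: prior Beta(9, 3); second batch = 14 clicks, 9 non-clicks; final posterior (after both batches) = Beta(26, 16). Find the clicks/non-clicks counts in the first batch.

3 clicks and 4 non-clicks

Because Beta–binomial updating is additive in the counts, the combined data contributed (α_post−α_prior, β_post−β_prior) successes and failures.
Total across both batches: 26−9=17 clicks, 16−3=13 non-clicks.
Subtract the second batch: 17−14=3 clicks and 13−9=4 non-clicks.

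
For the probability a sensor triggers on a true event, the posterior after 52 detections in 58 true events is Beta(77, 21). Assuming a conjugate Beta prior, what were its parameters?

Under Beta–binomial conjugacy the posterior parameters are (a+s, b+f).
So a = 77 − 52 = 25 and b = 21 − 6 = 15.

Beta(25, 15)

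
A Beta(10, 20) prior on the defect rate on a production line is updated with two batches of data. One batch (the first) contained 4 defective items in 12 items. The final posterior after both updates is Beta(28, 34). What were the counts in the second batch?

14 defective items and 6 good items

Because Beta–binomial updating is additive in the counts, the combined data contributed (α_post−α_prior, β_post−β_prior) successes and failures.
Total across both batches: 28−10=18 defective items, 34−20=14 good items.
Subtract the first batch: 18−4=14 defective items and 14−8=6 good items.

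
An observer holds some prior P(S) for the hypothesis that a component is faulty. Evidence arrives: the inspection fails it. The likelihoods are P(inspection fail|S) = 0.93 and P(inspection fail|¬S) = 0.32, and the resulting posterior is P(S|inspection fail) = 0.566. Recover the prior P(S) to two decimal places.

Bayes' rule in odds form gives O(S|E) = O(S)·[P(E|S)/P(E|¬S)], hence O(S) = O(S|E)/LR.
Posterior odds = 0.566/(1−0.566) = 1.3041. LR = 0.93/0.32 = 2.9062.
Prior odds = 1.3041/2.9062 = 0.4487, so P(S) = 0.4487/(1+0.4487) ≈ 0.31.

P(S) = 0.31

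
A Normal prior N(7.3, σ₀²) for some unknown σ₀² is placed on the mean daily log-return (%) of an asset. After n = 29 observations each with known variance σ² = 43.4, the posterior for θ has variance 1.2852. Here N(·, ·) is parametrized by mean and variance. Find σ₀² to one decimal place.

σ₀² = 9.1

Posterior precision equals prior precision plus data precision: 1/σ_n² = 1/σ₀² + n/σ².
So 1/σ₀² = 1/1.2852 − 29/43.4 = 0.778089 − 0.668203 = 0.109886.
Hence σ₀² = 1/0.109886 ≈ 9.1.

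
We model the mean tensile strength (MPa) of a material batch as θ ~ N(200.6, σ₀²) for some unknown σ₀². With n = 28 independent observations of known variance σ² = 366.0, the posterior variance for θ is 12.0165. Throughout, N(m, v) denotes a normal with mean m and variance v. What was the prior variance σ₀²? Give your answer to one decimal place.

σ₀² = 148.9

For the Normal–Normal model with known σ², precisions add: τ_n = τ₀ + n/σ².
So 1/σ₀² = 1/12.0165 − 28/366.0 = 0.083219 − 0.076503 = 0.006716.
Hence σ₀² = 1/0.006716 ≈ 148.9.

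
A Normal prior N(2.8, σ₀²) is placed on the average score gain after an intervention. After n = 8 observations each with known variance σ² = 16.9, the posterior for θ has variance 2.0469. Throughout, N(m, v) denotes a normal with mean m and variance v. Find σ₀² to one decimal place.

Posterior precision equals prior precision plus data precision: 1/σ_n² = 1/σ₀² + n/σ².
So 1/σ₀² = 1/2.0469 − 8/16.9 = 0.488544 − 0.473373 = 0.015171.
Hence σ₀² = 1/0.015171 ≈ 65.9.

σ₀² = 65.9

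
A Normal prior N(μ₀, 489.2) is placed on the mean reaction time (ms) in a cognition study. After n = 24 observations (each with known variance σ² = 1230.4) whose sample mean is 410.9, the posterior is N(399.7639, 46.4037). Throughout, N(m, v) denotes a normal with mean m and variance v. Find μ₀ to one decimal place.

With known observation variance, the Normal–Normal posterior has precision τ_n = τ₀ + n/σ² and mean μ_n = (τ₀μ₀ + (n/σ²)x̄)/τ_n.
Here τ₀ = 1/489.2 = 0.002044 and τ_data = 24/1230.4 = 0.019506, so τ_n = 0.021550.
Rearranging for μ₀: μ₀ = (μ_n·τ_n − τ_data·x̄)/τ₀ = (399.7639·0.021550 − 0.019506·410.9) / 0.002044 = 0.599897/0.002044 ≈ 293.5.

μ₀ = 293.5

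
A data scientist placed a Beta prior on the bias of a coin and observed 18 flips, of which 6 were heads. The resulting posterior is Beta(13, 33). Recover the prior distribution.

Beta(7, 21)

Under Beta–binomial conjugacy the posterior parameters are (a+s, b+f).
So a = 13 − 6 = 7 and b = 33 − 12 = 21.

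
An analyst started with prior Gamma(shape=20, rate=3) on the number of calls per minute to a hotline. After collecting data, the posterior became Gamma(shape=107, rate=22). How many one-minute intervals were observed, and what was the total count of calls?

A Gamma(α, β) prior (rate parametrization) on a Poisson rate with n observations summing to S gives posterior Gamma(α+S, β+n).
Matching: Σxᵢ = 107 − 20 = 87 and n = 22 − 3 = 19.

n = 19 one-minute intervals with total 87 calls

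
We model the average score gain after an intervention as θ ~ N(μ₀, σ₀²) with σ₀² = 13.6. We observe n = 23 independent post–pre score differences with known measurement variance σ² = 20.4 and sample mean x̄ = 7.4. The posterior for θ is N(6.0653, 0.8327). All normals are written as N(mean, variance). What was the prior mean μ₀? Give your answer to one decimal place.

μ₀ = -14.4

With known observation variance, the Normal–Normal posterior has precision τ_n = τ₀ + n/σ² and mean μ_n = (τ₀μ₀ + (n/σ²)x̄)/τ_n.
Here τ₀ = 1/13.6 = 0.073529 and τ_data = 23/20.4 = 1.127451, so τ_n = 1.200980.
Rearranging for μ₀: μ₀ = (μ_n·τ_n − τ_data·x̄)/τ₀ = (6.0653·1.200980 − 1.127451·7.4) / 0.073529 = -1.058833/0.073529 ≈ -14.4.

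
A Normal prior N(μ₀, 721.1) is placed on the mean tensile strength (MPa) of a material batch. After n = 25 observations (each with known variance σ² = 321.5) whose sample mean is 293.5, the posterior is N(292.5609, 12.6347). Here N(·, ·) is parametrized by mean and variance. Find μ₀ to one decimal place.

μ₀ = 239.9

With known observation variance, the Normal–Normal posterior has precision τ_n = τ₀ + n/σ² and mean μ_n = (τ₀μ₀ + (n/σ²)x̄)/τ_n.
Here τ₀ = 1/721.1 = 0.001387 and τ_data = 25/321.5 = 0.077760, so τ_n = 0.079147.
Rearranging for μ₀: μ₀ = (μ_n·τ_n − τ_data·x̄)/τ₀ = (292.5609·0.079147 − 0.077760·293.5) / 0.001387 = 0.332758/0.001387 ≈ 239.9.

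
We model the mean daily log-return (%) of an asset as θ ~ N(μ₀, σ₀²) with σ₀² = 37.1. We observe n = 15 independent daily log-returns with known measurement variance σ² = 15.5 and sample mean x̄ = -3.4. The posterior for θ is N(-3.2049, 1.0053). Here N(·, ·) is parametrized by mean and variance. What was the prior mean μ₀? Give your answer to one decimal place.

μ₀ = 3.8

With known observation variance, the Normal–Normal posterior has precision τ_n = τ₀ + n/σ² and mean μ_n = (τ₀μ₀ + (n/σ²)x̄)/τ_n.
Here τ₀ = 1/37.1 = 0.026954 and τ_data = 15/15.5 = 0.967742, so τ_n = 0.994696.
Rearranging for μ₀: μ₀ = (μ_n·τ_n − τ_data·x̄)/τ₀ = (-3.2049·0.994696 − 0.967742·-3.4) / 0.026954 = 0.102422/0.026954 ≈ 3.8.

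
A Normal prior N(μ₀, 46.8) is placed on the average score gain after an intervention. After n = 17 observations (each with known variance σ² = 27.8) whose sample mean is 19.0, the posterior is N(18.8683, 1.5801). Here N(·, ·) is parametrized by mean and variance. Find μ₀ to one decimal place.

The posterior mean is a precision-weighted average: μ_n = (τ₀μ₀ + τ_data·x̄)/(τ₀+τ_data), with τ₀=1/σ₀² and τ_data=n/σ².
Here τ₀ = 1/46.8 = 0.021368 and τ_data = 17/27.8 = 0.611511, so τ_n = 0.632879.
Rearranging for μ₀: μ₀ = (μ_n·τ_n − τ_data·x̄)/τ₀ = (18.8683·0.632879 − 0.611511·19.0) / 0.021368 = 0.322642/0.021368 ≈ 15.1.

μ₀ = 15.1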